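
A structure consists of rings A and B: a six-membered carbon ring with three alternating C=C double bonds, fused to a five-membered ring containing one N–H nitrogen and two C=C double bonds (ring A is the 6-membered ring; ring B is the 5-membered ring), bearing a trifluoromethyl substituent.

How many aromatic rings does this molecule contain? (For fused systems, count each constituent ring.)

Rings A and B form a fused bicyclic system (with one N–H) with 9 sp² atoms and 10 π electrons from ring double bonds plus a heteroatom lone pair. 10 = 4(2)+2, so the system is aromatic and both rings count as aromatic (indole).
Aromatic: A, B. Total: 2.

2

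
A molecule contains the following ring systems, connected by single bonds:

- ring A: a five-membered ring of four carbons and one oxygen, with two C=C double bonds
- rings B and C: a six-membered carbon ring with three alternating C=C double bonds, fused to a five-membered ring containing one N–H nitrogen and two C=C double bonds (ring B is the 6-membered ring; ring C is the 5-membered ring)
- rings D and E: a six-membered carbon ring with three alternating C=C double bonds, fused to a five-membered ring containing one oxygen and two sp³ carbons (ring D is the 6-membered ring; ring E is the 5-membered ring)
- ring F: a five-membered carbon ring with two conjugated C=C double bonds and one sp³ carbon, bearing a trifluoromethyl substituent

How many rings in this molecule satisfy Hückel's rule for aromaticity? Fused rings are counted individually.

Ring A is fully conjugated (every ring atom contributes a p orbital); 2 ring double bonds (4 π electrons) plus a heteroatom lone pair (2) give 6 π electrons. 6 = 4(1)+2, so ring A is aromatic (furan).
Rings B and C form a fused bicyclic system (with one N–H) with 9 sp² atoms and 10 π electrons from ring double bonds plus a heteroatom lone pair. 10 = 4(2)+2, so the system is aromatic and both rings count as aromatic (indole).
Ring D is fully conjugated (every ring atom contributes a p orbital); 3 ring double bonds give 6 π electrons. That satisfies 4n+2 with n=1, so ring D is aromatic (benzene ring).
Ring E has two sp³ carbons, so it is not fully conjugated — not aromatic (oxolane ring).
Ring F has one sp³ carbon, so it is not fully conjugated — not aromatic (cyclopentadiene).
Aromatic: A, B, C, D. Total: 4.

4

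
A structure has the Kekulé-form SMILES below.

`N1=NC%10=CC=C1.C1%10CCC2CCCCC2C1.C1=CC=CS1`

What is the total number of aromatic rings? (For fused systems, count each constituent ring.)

2

The SMILES encodes a six-membered ring with two adjacent nitrogens and three alternating double bonds; two fused six-membered saturated carbon rings; a five-membered ring of four carbons and one sulfur, with two C=C double bonds.
The 6-membered ring with two nitrogens (1,2) has a continuous p-orbital overlap around the ring; 3 ring double bonds give 6 π electrons. That satisfies 4n+2 with n=1, so it is aromatic (pyridazine).
The 6-membered ring has only sp³ atoms, so it is not fully conjugated — not aromatic (cyclohexane ring).
The second 6-membered ring has only sp³ atoms, so it is not fully conjugated — not aromatic (cyclohexane ring).
The 5-membered ring with one sulfur is fully conjugated (every ring atom contributes a p orbital); 2 ring double bonds (4 π electrons) plus a heteroatom lone pair (2) give 6 π electrons. Since 6 = 4n+2 (n=1), it is aromatic (thiophene).
2 of the 4 rings are aromatic. Total: 2.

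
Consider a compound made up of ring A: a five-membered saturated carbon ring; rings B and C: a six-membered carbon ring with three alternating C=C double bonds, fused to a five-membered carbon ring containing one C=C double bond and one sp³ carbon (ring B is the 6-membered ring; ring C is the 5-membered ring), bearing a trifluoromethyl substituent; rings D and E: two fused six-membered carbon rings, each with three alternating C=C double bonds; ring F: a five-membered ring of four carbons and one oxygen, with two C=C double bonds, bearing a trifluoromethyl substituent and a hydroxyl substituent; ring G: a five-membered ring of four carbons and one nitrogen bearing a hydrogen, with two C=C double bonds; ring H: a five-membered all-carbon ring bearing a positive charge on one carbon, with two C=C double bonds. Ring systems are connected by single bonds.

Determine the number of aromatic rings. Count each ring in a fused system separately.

5

Ring A has only sp³ atoms, so it is not fully conjugated — not aromatic (cyclopentane).
Ring B is fully conjugated (every ring atom contributes a p orbital); 3 ring double bonds give 6 π electrons. That satisfies 4n+2 with n=1, so ring B is aromatic (benzene ring).
Ring C has one sp³ carbon, so it is not fully conjugated — not aromatic (cyclopentene ring).
Rings D and E form a fused bicyclic system with 10 sp² atoms and 10 π electrons from ring double bonds. 10 = 4(2)+2, so the system is aromatic and both rings count as aromatic (naphthalene).
Ring F is planar and fully conjugated; 2 ring double bonds (4 π electrons) plus a heteroatom lone pair (2) give 6 π electrons. Since 6 = 4n+2 (n=1), ring F is aromatic (furan).
Ring G is planar and fully conjugated; 2 ring double bonds (4 π electrons) plus a heteroatom lone pair (2) give 6 π electrons. That satisfies 4n+2 with n=1, so ring G is aromatic (pyrrole).
Ring H has only sp² ring atoms; a planar conformation would have a fully conjugated π system of 4 electrons. But 4 = 4(1), which is 4n not 4n+2, so ring H is not aromatic (cyclopentadienyl cation).
Aromatic: B, D, E, F, G. Total: 5.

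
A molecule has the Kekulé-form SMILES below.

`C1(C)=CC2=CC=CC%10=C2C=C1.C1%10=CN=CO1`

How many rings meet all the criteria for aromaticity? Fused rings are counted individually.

The SMILES encodes two fused six-membered carbon rings, each with three alternating C=C double bonds; a five-membered ring with an oxygen at position 1 and a nitrogen at position 3 (in a C=N bond), with two double bonds.
The fused 6/6-membered bicyclic is a single π system with 10 sp² atoms and 10 π electrons from ring double bonds. 10 = 4(2)+2, so the system is aromatic and both rings count as aromatic (naphthalene).
The 5-membered ring with one oxygen and one =N– has a continuous p-orbital overlap around the ring; 2 ring double bonds (4 π electrons) plus a heteroatom lone pair (2) give 6 π electrons. 6 = 4(1)+2, so it is aromatic (oxazole).
3 of the 3 rings are aromatic. Total: 3.

3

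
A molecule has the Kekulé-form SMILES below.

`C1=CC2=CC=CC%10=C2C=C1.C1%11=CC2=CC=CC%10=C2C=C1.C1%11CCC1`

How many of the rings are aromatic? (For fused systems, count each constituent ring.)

4

The SMILES encodes two fused six-membered carbon rings, each with three alternating C=C double bonds; two fused six-membered carbon rings, each with three alternating C=C double bonds; a four-membered saturated carbon ring.
The fused 6/6-membered bicyclic is a single π system with 10 sp² atoms and 10 π electrons from ring double bonds. 10 = 4(2)+2, so the system is aromatic and both rings count as aromatic (naphthalene).
The fused 6/6-membered bicyclic is a single π system with 10 sp² atoms and 10 π electrons from ring double bonds. 10 = 4(2)+2, so the system is aromatic and both rings count as aromatic (naphthalene).
The 4-membered ring has only sp³ atoms, so it is not fully conjugated — not aromatic (cyclobutane).
4 of the 5 rings are aromatic. Total: 4.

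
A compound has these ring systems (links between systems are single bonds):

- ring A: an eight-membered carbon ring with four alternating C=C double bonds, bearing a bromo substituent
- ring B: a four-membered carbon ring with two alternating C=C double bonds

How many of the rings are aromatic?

0

Ring A has only sp² ring atoms; a planar conformation would have a fully conjugated π system of 8 electrons. But 8 = 4(2), which is 4n not 4n+2, so ring A is not aromatic (cyclooctatetraene) — cyclooctatetraene distorts into a non-planar tub to avoid antiaromaticity.
Ring B has only sp² ring atoms; a planar conformation would have a fully conjugated π system of 4 electrons. But 4 = 4(1), which is 4n not 4n+2, so ring B is not aromatic (cyclobutadiene) — cyclobutadiene is antiaromatic and distorts to a rectangle.
No ring is aromatic. Total: 0.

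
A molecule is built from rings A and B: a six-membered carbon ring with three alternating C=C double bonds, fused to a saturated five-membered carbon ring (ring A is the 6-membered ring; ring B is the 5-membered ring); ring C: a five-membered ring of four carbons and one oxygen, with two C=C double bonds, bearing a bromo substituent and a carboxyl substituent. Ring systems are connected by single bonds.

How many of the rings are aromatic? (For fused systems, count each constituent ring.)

Ring A is planar and fully conjugated; 3 ring double bonds give 6 π electrons. Since 6 = 4n+2 (n=1), ring A is aromatic (benzene ring).
Ring B has three sp³ carbons, so it is not fully conjugated — not aromatic (cyclopentane ring).
Ring C has a continuous p-orbital overlap around the ring; 2 ring double bonds (4 π electrons) plus a heteroatom lone pair (2) give 6 π electrons. Since 6 = 4n+2 (n=1), ring C is aromatic (furan).
Aromatic: A, C. Total: 2.

2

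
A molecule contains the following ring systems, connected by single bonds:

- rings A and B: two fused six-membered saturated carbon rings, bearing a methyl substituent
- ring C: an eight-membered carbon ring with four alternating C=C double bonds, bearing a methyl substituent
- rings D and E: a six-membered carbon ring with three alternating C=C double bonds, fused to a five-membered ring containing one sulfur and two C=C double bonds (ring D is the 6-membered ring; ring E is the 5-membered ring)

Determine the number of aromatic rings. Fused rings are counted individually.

Ring A has only sp³ atoms, so it is not fully conjugated — not aromatic (cyclohexane ring).
Ring B has only sp³ atoms, so it is not fully conjugated — not aromatic (cyclohexane ring).
Ring C has only sp² ring atoms; a planar conformation would have a fully conjugated π system of 8 electrons. But 8 = 4(2), which is 4n not 4n+2, so ring C is not aromatic (cyclooctatetraene) — cyclooctatetraene distorts into a non-planar tub to avoid antiaromaticity.
Rings D and E form a fused bicyclic system (with one sulfur) with 9 sp² atoms and 10 π electrons from ring double bonds plus a heteroatom lone pair. 10 = 4(2)+2, so the system is aromatic and both rings count as aromatic (benzothiophene).
Aromatic: D, E. Total: 2.

2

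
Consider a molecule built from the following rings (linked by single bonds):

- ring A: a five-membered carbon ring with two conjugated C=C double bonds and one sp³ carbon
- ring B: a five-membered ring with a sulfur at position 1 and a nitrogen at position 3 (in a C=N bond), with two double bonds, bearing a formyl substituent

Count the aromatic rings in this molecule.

1

Ring A has one sp³ carbon, so it is not fully conjugated — not aromatic (cyclopentadiene).
Ring B is fully conjugated (every ring atom contributes a p orbital); 2 ring double bonds (4 π electrons) plus a heteroatom lone pair (2) give 6 π electrons. That satisfies 4n+2 with n=1, so ring B is aromatic (thiazole).
Aromatic: B. Total: 1.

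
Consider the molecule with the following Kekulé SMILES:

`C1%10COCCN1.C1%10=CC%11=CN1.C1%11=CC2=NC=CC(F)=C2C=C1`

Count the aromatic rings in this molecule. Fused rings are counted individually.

The SMILES encodes a six-membered saturated ring with an oxygen and an N–H nitrogen at positions 1 and 4; a five-membered ring of four carbons and one nitrogen bearing a hydrogen, with two C=C double bonds; two fused six-membered rings, each with three alternating double bonds; one ring is all carbon and the other has one ring nitrogen.
The 6-membered ring with one oxygen and one N–H (1,4) has only sp³ atoms, so it is not fully conjugated — not aromatic (morpholine).
The 5-membered ring with one N–H has a continuous p-orbital overlap around the ring; 2 ring double bonds (4 π electrons) plus a heteroatom lone pair (2) give 6 π electrons. Since 6 = 4n+2 (n=1), it is aromatic (pyrrole).
The fused 6/6-membered bicyclic (with one nitrogen) is a single π system with 10 sp² atoms and 10 π electrons from ring double bonds. 10 = 4(2)+2, so the system is aromatic and both rings count as aromatic (quinoline).
3 of the 4 rings are aromatic. Total: 3.

3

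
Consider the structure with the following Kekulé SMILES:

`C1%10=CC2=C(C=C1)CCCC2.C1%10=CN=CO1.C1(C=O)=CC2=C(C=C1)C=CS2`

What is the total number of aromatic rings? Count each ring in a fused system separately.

The SMILES encodes a six-membered carbon ring with three alternating C=C double bonds, fused to a saturated six-membered carbon ring; a five-membered ring with an oxygen at position 1 and a nitrogen at position 3 (in a C=N bond), with two double bonds; a six-membered carbon ring with three alternating C=C double bonds, fused to a five-membered ring containing one sulfur and two C=C double bonds.
The 6-membered ring has a continuous p-orbital overlap around the ring; 3 ring double bonds give 6 π electrons. That satisfies 4n+2 with n=1, so it is aromatic (benzene ring).
The second 6-membered ring has four sp³ carbons, so it is not fully conjugated — not aromatic (cyclohexane ring).
The 5-membered ring with one oxygen and one =N– has a continuous p-orbital overlap around the ring; 2 ring double bonds (4 π electrons) plus a heteroatom lone pair (2) give 6 π electrons. That satisfies 4n+2 with n=1, so it is aromatic (oxazole).
The fused 6/5-membered bicyclic (with one sulfur) is a single π system with 9 sp² atoms and 10 π electrons from ring double bonds plus a heteroatom lone pair. 10 = 4(2)+2, so the system is aromatic and both rings count as aromatic (benzothiophene).
4 of the 5 rings are aromatic. Total: 4.

4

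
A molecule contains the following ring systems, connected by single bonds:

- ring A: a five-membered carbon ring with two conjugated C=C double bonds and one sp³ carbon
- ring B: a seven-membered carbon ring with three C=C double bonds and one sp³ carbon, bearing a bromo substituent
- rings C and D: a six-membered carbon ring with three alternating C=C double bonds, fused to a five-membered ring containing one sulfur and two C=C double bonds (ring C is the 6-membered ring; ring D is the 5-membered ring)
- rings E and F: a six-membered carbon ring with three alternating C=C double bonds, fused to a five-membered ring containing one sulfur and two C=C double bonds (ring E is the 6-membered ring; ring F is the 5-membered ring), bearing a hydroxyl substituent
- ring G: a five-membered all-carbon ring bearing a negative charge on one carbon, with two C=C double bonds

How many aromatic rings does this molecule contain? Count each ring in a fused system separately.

Ring A has one sp³ carbon, so it is not fully conjugated — not aromatic (cyclopentadiene).
Ring B has one sp³ carbon, so it is not fully conjugated — not aromatic (cycloheptatriene).
Rings C and D form a fused bicyclic system (with one sulfur) with 9 sp² atoms and 10 π electrons from ring double bonds plus a heteroatom lone pair. 10 = 4(2)+2, so the system is aromatic and both rings count as aromatic (benzothiophene).
Rings E and F form a fused bicyclic system (with one sulfur) with 9 sp² atoms and 10 π electrons from ring double bonds plus a heteroatom lone pair. 10 = 4(2)+2, so the system is aromatic and both rings count as aromatic (benzothiophene).
Ring G has a continuous p-orbital overlap around the ring; 2 ring double bonds (4 π electrons) plus the carbanion lone pair (2) give 6 π electrons. Since 6 = 4n+2 (n=1), ring G is aromatic (cyclopentadienyl anion).
Aromatic: C, D, E, F, G. Total: 5.

5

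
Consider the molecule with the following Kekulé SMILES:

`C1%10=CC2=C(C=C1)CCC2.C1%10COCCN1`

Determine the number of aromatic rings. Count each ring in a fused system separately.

The SMILES encodes a six-membered carbon ring with three alternating C=C double bonds, fused to a saturated five-membered carbon ring; a six-membered saturated ring with an oxygen and an N–H nitrogen at positions 1 and 4.
The 6-membered ring has a continuous p-orbital overlap around the ring; 3 ring double bonds give 6 π electrons. Since 6 = 4n+2 (n=1), it is aromatic (benzene ring).
The 5-membered ring has three sp³ carbons, so it is not fully conjugated — not aromatic (cyclopentane ring).
The 6-membered ring with one oxygen and one N–H (1,4) has only sp³ atoms, so it is not fully conjugated — not aromatic (morpholine).
1 of the 3 rings is aromatic. Total: 1.

1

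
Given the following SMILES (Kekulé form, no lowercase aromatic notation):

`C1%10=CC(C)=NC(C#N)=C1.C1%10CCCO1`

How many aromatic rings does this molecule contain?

The SMILES encodes a six-membered ring of five carbons and one nitrogen with three alternating double bonds; a five-membered saturated ring of four carbons and one oxygen.
The 6-membered ring with one nitrogen is fully conjugated (every ring atom contributes a p orbital); 3 ring double bonds give 6 π electrons. 6 = 4(1)+2, so it is aromatic (pyridine).
The 5-membered ring with one oxygen has only sp³ atoms, so it is not fully conjugated — not aromatic (tetrahydrofuran).
1 of the 2 rings is aromatic. Total: 1.

1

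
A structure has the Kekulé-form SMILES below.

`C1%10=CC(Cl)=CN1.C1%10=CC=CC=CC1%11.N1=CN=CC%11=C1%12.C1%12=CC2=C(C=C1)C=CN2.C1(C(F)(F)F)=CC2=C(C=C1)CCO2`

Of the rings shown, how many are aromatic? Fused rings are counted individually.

The SMILES encodes a five-membered ring of four carbons and one nitrogen bearing a hydrogen, with two C=C double bonds; a seven-membered carbon ring with three C=C double bonds and one sp³ carbon; a six-membered ring with nitrogens at positions 1 and 3 and three alternating double bonds; a six-membered carbon ring with three alternating C=C double bonds, fused to a five-membered ring containing one N–H nitrogen and two C=C double bonds; a six-membered carbon ring with three alternating C=C double bonds, fused to a five-membered ring containing one oxygen and two sp³ carbons.
The 5-membered ring with one N–H is fully conjugated (every ring atom contributes a p orbital); 2 ring double bonds (4 π electrons) plus a heteroatom lone pair (2) give 6 π electrons. 6 = 4(1)+2, so it is aromatic (pyrrole).
The 7-membered ring has one sp³ carbon, so it is not fully conjugated — not aromatic (cycloheptatriene).
The 6-membered ring with two nitrogens (1,3) has a continuous p-orbital overlap around the ring; 3 ring double bonds give 6 π electrons. Since 6 = 4n+2 (n=1), it is aromatic (pyrimidine).
The fused 6/5-membered bicyclic (with one N–H) is a single π system with 9 sp² atoms and 10 π electrons from ring double bonds plus a heteroatom lone pair. 10 = 4(2)+2, so the system is aromatic and both rings count as aromatic (indole).
The 6-membered ring is planar and fully conjugated; 3 ring double bonds give 6 π electrons. That satisfies 4n+2 with n=1, so it is aromatic (benzene ring).
The 5-membered ring with one oxygen has two sp³ carbons, so it is not fully conjugated — not aromatic (oxolane ring).
5 of the 7 rings are aromatic. Total: 5.

5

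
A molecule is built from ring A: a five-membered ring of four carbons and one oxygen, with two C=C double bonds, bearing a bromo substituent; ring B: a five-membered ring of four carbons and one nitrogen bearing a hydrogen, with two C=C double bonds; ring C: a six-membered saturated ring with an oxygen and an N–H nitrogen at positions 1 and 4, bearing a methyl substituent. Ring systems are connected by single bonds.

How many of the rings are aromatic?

2

Ring A has a continuous p-orbital overlap around the ring; 2 ring double bonds (4 π electrons) plus a heteroatom lone pair (2) give 6 π electrons. 6 = 4(1)+2, so ring A is aromatic (furan).
Ring B has a continuous p-orbital overlap around the ring; 2 ring double bonds (4 π electrons) plus a heteroatom lone pair (2) give 6 π electrons. That satisfies 4n+2 with n=1, so ring B is aromatic (pyrrole).
Ring C has only sp³ atoms, so it is not fully conjugated — not aromatic (morpholine).
Aromatic: A, B. Total: 2.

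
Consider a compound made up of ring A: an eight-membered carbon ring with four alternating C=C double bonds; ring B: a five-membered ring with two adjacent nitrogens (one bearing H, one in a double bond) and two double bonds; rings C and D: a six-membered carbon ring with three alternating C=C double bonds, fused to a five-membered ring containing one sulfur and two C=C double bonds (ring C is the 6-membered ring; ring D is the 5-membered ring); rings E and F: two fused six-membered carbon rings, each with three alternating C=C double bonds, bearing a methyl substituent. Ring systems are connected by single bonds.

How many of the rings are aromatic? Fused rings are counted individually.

Ring A has only sp² ring atoms; a planar conformation would have a fully conjugated π system of 8 electrons. But 8 = 4(2), which is 4n not 4n+2, so ring A is not aromatic (cyclooctatetraene) — cyclooctatetraene distorts into a non-planar tub to avoid antiaromaticity.
Ring B has a continuous p-orbital overlap around the ring; 2 ring double bonds (4 π electrons) plus a heteroatom lone pair (2) give 6 π electrons. That satisfies 4n+2 with n=1, so ring B is aromatic (pyrazole).
Rings C and D form a fused bicyclic system (with one sulfur) with 9 sp² atoms and 10 π electrons from ring double bonds plus a heteroatom lone pair. 10 = 4(2)+2, so the system is aromatic and both rings count as aromatic (benzothiophene).
Rings E and F form a fused bicyclic system with 10 sp² atoms and 10 π electrons from ring double bonds. 10 = 4(2)+2, so the system is aromatic and both rings count as aromatic (naphthalene).
Aromatic: B, C, D, E, F. Total: 5.

5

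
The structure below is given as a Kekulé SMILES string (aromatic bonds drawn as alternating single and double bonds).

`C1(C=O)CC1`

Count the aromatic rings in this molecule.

0

The SMILES encodes a three-membered saturated carbon ring.
The 3-membered ring has only sp³ atoms, so it is not fully conjugated — not aromatic (cyclopropane).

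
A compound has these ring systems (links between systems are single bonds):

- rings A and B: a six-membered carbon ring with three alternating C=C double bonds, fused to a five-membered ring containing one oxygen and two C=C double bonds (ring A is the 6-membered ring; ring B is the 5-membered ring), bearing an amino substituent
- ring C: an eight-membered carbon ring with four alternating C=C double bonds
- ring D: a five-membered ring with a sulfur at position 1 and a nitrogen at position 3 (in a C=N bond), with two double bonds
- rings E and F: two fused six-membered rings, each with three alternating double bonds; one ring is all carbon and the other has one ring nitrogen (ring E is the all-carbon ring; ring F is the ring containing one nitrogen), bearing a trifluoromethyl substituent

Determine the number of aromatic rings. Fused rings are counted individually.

Rings A and B form a fused bicyclic system (with one oxygen) with 9 sp² atoms and 10 π electrons from ring double bonds plus a heteroatom lone pair. 10 = 4(2)+2, so the system is aromatic and both rings count as aromatic (benzofuran).
Ring C has only sp² ring atoms; a planar conformation would have a fully conjugated π system of 8 electrons. But 8 = 4(2), which is 4n not 4n+2, so ring C is not aromatic (cyclooctatetraene) — cyclooctatetraene distorts into a non-planar tub to avoid antiaromaticity.
Ring D is fully conjugated (every ring atom contributes a p orbital); 2 ring double bonds (4 π electrons) plus a heteroatom lone pair (2) give 6 π electrons. That satisfies 4n+2 with n=1, so ring D is aromatic (thiazole).
Rings E and F form a fused bicyclic system (with one nitrogen) with 10 sp² atoms and 10 π electrons from ring double bonds. 10 = 4(2)+2, so the system is aromatic and both rings count as aromatic (quinoline).
Aromatic: A, B, D, E, F. Total: 5.

5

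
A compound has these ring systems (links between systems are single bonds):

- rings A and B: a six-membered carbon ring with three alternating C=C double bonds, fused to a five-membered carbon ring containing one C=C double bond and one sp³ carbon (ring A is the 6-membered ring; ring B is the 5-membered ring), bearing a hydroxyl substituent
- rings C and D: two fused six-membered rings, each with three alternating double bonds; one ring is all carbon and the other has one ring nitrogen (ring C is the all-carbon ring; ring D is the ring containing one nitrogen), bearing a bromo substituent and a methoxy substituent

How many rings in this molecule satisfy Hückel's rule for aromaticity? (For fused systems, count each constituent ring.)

3

Ring A is planar and fully conjugated; 3 ring double bonds give 6 π electrons. Since 6 = 4n+2 (n=1), ring A is aromatic (benzene ring).
Ring B has one sp³ carbon, so it is not fully conjugated — not aromatic (cyclopentene ring).
Rings C and D form a fused bicyclic system (with one nitrogen) with 10 sp² atoms and 10 π electrons from ring double bonds. 10 = 4(2)+2, so the system is aromatic and both rings count as aromatic (quinoline).
Aromatic: A, C, D. Total: 3.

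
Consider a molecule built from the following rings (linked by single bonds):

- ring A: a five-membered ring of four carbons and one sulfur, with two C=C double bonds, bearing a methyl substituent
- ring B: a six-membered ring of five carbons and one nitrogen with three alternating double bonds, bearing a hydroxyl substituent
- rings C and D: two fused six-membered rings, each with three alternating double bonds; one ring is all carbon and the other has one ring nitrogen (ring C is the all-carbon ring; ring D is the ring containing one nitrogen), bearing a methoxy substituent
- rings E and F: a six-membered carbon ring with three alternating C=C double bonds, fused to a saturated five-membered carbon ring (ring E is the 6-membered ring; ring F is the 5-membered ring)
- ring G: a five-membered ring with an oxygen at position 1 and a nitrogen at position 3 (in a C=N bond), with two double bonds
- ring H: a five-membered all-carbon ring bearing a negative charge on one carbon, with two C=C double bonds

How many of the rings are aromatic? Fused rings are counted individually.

Ring A is fully conjugated (every ring atom contributes a p orbital); 2 ring double bonds (4 π electrons) plus a heteroatom lone pair (2) give 6 π electrons. Since 6 = 4n+2 (n=1), ring A is aromatic (thiophene).
Ring B is fully conjugated (every ring atom contributes a p orbital); 3 ring double bonds give 6 π electrons. Since 6 = 4n+2 (n=1), ring B is aromatic (pyridine).
Rings C and D form a fused bicyclic system (with one nitrogen) with 10 sp² atoms and 10 π electrons from ring double bonds. 10 = 4(2)+2, so the system is aromatic and both rings count as aromatic (quinoline).
Ring E has a continuous p-orbital overlap around the ring; 3 ring double bonds give 6 π electrons. Since 6 = 4n+2 (n=1), ring E is aromatic (benzene ring).
Ring F has three sp³ carbons, so it is not fully conjugated — not aromatic (cyclopentane ring).
Ring G has a continuous p-orbital overlap around the ring; 2 ring double bonds (4 π electrons) plus a heteroatom lone pair (2) give 6 π electrons. Since 6 = 4n+2 (n=1), ring G is aromatic (oxazole).
Ring H is planar and fully conjugated; 2 ring double bonds (4 π electrons) plus the carbanion lone pair (2) give 6 π electrons. That satisfies 4n+2 with n=1, so ring H is aromatic (cyclopentadienyl anion).
Aromatic: A, B, C, D, E, G, H. Total: 7.

7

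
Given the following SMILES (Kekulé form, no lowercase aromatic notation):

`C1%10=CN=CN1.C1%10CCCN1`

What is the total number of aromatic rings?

The SMILES encodes a five-membered ring with nitrogens at positions 1 and 3 (one bearing H, one in a C=N bond) and two double bonds; a five-membered saturated ring of four carbons and one N–H nitrogen.
The 5-membered ring with two nitrogens (one N–H, one =N–) is fully conjugated (every ring atom contributes a p orbital); 2 ring double bonds (4 π electrons) plus a heteroatom lone pair (2) give 6 π electrons. Since 6 = 4n+2 (n=1), it is aromatic (imidazole).
The 5-membered ring with one N–H has only sp³ atoms, so it is not fully conjugated — not aromatic (pyrrolidine).
1 of the 2 rings is aromatic. Total: 1.

1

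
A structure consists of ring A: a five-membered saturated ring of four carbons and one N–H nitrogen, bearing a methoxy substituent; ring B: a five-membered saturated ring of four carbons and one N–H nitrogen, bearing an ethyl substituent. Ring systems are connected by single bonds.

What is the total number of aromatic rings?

Ring A has only sp³ atoms, so it is not fully conjugated — not aromatic (pyrrolidine).
Ring B has only sp³ atoms, so it is not fully conjugated — not aromatic (pyrrolidine).
No ring is aromatic. Total: 0.

0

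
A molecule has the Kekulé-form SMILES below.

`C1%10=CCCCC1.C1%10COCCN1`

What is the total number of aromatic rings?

The SMILES encodes a six-membered carbon ring with one C=C double bond; a six-membered saturated ring with an oxygen and an N–H nitrogen at positions 1 and 4.
The 6-membered ring has four sp³ carbons, so it is not fully conjugated — not aromatic (cyclohexene).
The 6-membered ring with one oxygen and one N–H (1,4) has only sp³ atoms, so it is not fully conjugated — not aromatic (morpholine).
None of the rings are aromatic. Total: 0.

0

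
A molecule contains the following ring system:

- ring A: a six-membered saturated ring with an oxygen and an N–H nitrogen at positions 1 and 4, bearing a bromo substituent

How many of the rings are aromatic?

0

Ring A has only sp³ atoms, so it is not fully conjugated — not aromatic (morpholine).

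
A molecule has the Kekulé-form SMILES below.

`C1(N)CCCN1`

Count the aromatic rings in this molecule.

0

The SMILES encodes a five-membered saturated ring of four carbons and one N–H nitrogen.
The 5-membered ring with one N–H has only sp³ atoms, so it is not fully conjugated — not aromatic (pyrrolidine).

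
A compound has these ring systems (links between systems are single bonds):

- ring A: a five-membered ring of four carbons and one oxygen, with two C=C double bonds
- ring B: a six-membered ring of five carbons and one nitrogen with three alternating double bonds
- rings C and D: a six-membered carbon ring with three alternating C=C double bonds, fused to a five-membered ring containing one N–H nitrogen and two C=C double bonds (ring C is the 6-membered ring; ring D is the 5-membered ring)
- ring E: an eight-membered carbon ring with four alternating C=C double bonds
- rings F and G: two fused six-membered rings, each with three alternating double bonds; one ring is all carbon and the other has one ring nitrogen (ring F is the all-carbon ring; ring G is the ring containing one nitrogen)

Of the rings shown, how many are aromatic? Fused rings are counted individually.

6

Ring A is fully conjugated (every ring atom contributes a p orbital); 2 ring double bonds (4 π electrons) plus a heteroatom lone pair (2) give 6 π electrons. 6 = 4(1)+2, so ring A is aromatic (furan).
Ring B has a continuous p-orbital overlap around the ring; 3 ring double bonds give 6 π electrons. Since 6 = 4n+2 (n=1), ring B is aromatic (pyridine).
Rings C and D form a fused bicyclic system (with one N–H) with 9 sp² atoms and 10 π electrons from ring double bonds plus a heteroatom lone pair. 10 = 4(2)+2, so the system is aromatic and both rings count as aromatic (indole).
Ring E has only sp² ring atoms; a planar conformation would have a fully conjugated π system of 8 electrons. But 8 = 4(2), which is 4n not 4n+2, so ring E is not aromatic (cyclooctatetraene) — cyclooctatetraene distorts into a non-planar tub to avoid antiaromaticity.
Rings F and G form a fused bicyclic system (with one nitrogen) with 10 sp² atoms and 10 π electrons from ring double bonds. 10 = 4(2)+2, so the system is aromatic and both rings count as aromatic (quinoline).
Aromatic: A, B, C, D, F, G. Total: 6.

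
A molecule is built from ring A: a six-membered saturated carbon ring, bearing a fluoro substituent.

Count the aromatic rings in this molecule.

Ring A has only sp³ atoms, so it is not fully conjugated — not aromatic (cyclohexane).

0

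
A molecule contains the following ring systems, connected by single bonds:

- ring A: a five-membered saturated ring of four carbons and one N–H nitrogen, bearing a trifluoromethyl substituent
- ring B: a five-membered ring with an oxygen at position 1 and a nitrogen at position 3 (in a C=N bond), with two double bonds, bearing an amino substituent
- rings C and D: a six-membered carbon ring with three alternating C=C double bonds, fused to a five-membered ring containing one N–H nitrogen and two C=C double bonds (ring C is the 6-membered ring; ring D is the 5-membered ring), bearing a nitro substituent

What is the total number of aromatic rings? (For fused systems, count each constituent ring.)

Ring A has only sp³ atoms, so it is not fully conjugated — not aromatic (pyrrolidine).
Ring B has a continuous p-orbital overlap around the ring; 2 ring double bonds (4 π electrons) plus a heteroatom lone pair (2) give 6 π electrons. Since 6 = 4n+2 (n=1), ring B is aromatic (oxazole).
Rings C and D form a fused bicyclic system (with one N–H) with 9 sp² atoms and 10 π electrons from ring double bonds plus a heteroatom lone pair. 10 = 4(2)+2, so the system is aromatic and both rings count as aromatic (indole).
Aromatic: B, C, D. Total: 3.

3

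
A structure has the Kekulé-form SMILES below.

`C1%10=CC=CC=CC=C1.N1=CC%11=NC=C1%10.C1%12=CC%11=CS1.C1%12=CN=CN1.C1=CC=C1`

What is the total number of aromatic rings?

3

The SMILES encodes an eight-membered carbon ring with four alternating C=C double bonds; a six-membered ring with nitrogens at positions 1 and 4 and three alternating double bonds; a five-membered ring of four carbons and one sulfur, with two C=C double bonds; a five-membered ring with nitrogens at positions 1 and 3 (one bearing H, one in a C=N bond) and two double bonds; a four-membered carbon ring with two alternating C=C double bonds.
The 8-membered ring has only sp² ring atoms; a planar conformation would have a fully conjugated π system of 8 electrons. But 8 = 4(2), which is 4n not 4n+2, so it is not aromatic (cyclooctatetraene) — cyclooctatetraene distorts into a non-planar tub to avoid antiaromaticity.
The 6-membered ring with two nitrogens (1,4) is planar and fully conjugated; 3 ring double bonds give 6 π electrons. Since 6 = 4n+2 (n=1), it is aromatic (pyrazine).
The 5-membered ring with one sulfur has a continuous p-orbital overlap around the ring; 2 ring double bonds (4 π electrons) plus a heteroatom lone pair (2) give 6 π electrons. Since 6 = 4n+2 (n=1), it is aromatic (thiophene).
The 5-membered ring with two nitrogens (one N–H, one =N–) is fully conjugated (every ring atom contributes a p orbital); 2 ring double bonds (4 π electrons) plus a heteroatom lone pair (2) give 6 π electrons. Since 6 = 4n+2 (n=1), it is aromatic (imidazole).
The 4-membered ring has only sp² ring atoms; a planar conformation would have a fully conjugated π system of 4 electrons. But 4 = 4(1), which is 4n not 4n+2, so it is not aromatic (cyclobutadiene) — cyclobutadiene is antiaromatic and distorts to a rectangle.
3 of the 5 rings are aromatic. Total: 3.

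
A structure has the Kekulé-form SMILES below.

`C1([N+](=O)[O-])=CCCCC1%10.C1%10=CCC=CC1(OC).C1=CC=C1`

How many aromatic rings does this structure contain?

The SMILES encodes a six-membered carbon ring with one C=C double bond; a six-membered carbon ring with two isolated C=C double bonds and two sp³ carbons; a four-membered carbon ring with two alternating C=C double bonds.
The 6-membered ring has four sp³ carbons, so it is not fully conjugated — not aromatic (cyclohexene).
The second 6-membered ring has two sp³ carbons, so it is not fully conjugated — not aromatic (1,4-cyclohexadiene).
The 4-membered ring has only sp² ring atoms; a planar conformation would have a fully conjugated π system of 4 electrons. But 4 = 4(1), which is 4n not 4n+2, so it is not aromatic (cyclobutadiene) — cyclobutadiene is antiaromatic and distorts to a rectangle.
None of the rings are aromatic. Total: 0.

0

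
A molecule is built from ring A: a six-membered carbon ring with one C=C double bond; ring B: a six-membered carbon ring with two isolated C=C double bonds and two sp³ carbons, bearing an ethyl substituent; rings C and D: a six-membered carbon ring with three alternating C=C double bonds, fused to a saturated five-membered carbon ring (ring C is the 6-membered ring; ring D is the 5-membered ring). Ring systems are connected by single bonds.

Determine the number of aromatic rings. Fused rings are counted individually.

1

Ring A has four sp³ carbons, so it is not fully conjugated — not aromatic (cyclohexene).
Ring B has two sp³ carbons, so it is not fully conjugated — not aromatic (1,4-cyclohexadiene).
Ring C is fully conjugated (every ring atom contributes a p orbital); 3 ring double bonds give 6 π electrons. Since 6 = 4n+2 (n=1), ring C is aromatic (benzene ring).
Ring D has three sp³ carbons, so it is not fully conjugated — not aromatic (cyclopentane ring).
Aromatic: C. Total: 1.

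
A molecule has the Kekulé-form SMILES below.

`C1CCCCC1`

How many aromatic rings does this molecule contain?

The SMILES encodes a six-membered saturated carbon ring.
The 6-membered ring has only sp³ atoms, so it is not fully conjugated — not aromatic (cyclohexane).

0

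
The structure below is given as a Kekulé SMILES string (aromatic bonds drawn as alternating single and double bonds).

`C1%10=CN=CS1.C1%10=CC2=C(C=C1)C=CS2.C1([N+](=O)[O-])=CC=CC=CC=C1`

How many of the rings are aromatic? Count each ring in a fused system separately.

3

The SMILES encodes a five-membered ring with a sulfur at position 1 and a nitrogen at position 3 (in a C=N bond), with two double bonds; a six-membered carbon ring with three alternating C=C double bonds, fused to a five-membered ring containing one sulfur and two C=C double bonds; an eight-membered carbon ring with four alternating C=C double bonds.
The 5-membered ring with one sulfur and one =N– is planar and fully conjugated; 2 ring double bonds (4 π electrons) plus a heteroatom lone pair (2) give 6 π electrons. 6 = 4(1)+2, so it is aromatic (thiazole).
The fused 6/5-membered bicyclic (with one sulfur) is a single π system with 9 sp² atoms and 10 π electrons from ring double bonds plus a heteroatom lone pair. 10 = 4(2)+2, so the system is aromatic and both rings count as aromatic (benzothiophene).
The 8-membered ring has only sp² ring atoms; a planar conformation would have a fully conjugated π system of 8 electrons. But 8 = 4(2), which is 4n not 4n+2, so it is not aromatic (cyclooctatetraene) — cyclooctatetraene distorts into a non-planar tub to avoid antiaromaticity.
3 of the 4 rings are aromatic. Total: 3.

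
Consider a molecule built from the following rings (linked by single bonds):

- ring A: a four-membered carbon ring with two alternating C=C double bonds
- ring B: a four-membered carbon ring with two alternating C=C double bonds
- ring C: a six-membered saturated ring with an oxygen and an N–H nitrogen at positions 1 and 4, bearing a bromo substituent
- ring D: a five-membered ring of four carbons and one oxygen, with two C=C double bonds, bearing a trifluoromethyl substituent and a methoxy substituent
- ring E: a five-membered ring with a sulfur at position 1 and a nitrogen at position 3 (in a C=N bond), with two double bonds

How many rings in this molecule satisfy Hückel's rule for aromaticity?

2

Ring A has only sp² ring atoms; a planar conformation would have a fully conjugated π system of 4 electrons. But 4 = 4(1), which is 4n not 4n+2, so ring A is not aromatic (cyclobutadiene) — cyclobutadiene is antiaromatic and distorts to a rectangle.
Ring B has only sp² ring atoms; a planar conformation would have a fully conjugated π system of 4 electrons. But 4 = 4(1), which is 4n not 4n+2, so ring B is not aromatic (cyclobutadiene) — cyclobutadiene is antiaromatic and distorts to a rectangle.
Ring C has only sp³ atoms, so it is not fully conjugated — not aromatic (morpholine).
Ring D has a continuous p-orbital overlap around the ring; 2 ring double bonds (4 π electrons) plus a heteroatom lone pair (2) give 6 π electrons. Since 6 = 4n+2 (n=1), ring D is aromatic (furan).
Ring E is fully conjugated (every ring atom contributes a p orbital); 2 ring double bonds (4 π electrons) plus a heteroatom lone pair (2) give 6 π electrons. Since 6 = 4n+2 (n=1), ring E is aromatic (thiazole).
Aromatic: D, E. Total: 2.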